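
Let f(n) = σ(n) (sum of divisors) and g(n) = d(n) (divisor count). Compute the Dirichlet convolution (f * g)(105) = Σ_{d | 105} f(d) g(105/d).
(σ * d)(105) = 480

Divisors of 105: [1, 3, 5, 7, 15, 21, 35, 105]. For each d | 105:
  d = 1: σ(1) · d(105/1) = 1 · 8 = 8
  d = 3: σ(3) · d(105/3) = 4 · 4 = 16
  d = 5: σ(5) · d(105/5) = 6 · 4 = 24
  d = 7: σ(7) · d(105/7) = 8 · 4 = 32
  d = 15: σ(15) · d(105/15) = 24 · 2 = 48
  d = 21: σ(21) · d(105/21) = 32 · 2 = 64
  d = 35: σ(35) · d(105/35) = 48 · 2 = 96
  d = 105: σ(105) · d(105/105) = 192 · 1 = 192
Summing: (σ * d)(105) = 8 + 16 + 24 + 32 + 48 + 64 + 96 + 192 = 480.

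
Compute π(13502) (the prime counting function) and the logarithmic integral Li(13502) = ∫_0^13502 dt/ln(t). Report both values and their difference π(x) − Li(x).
π(13502) = 1600;  Li(13502) ≈ 1620.00;  π(x) − Li(x) ≈ -20.00.

Direct count of primes ≤ 13502 gives π(13502) = 1600. Numerical evaluation of the logarithmic integral gives Li(13502) ≈ 1620.00. The difference π(x) − Li(x) ≈ -20.00 is typically negative for small/moderate x (Li(x) overestimates), though Littlewood's theorem shows this sign changes infinitely often.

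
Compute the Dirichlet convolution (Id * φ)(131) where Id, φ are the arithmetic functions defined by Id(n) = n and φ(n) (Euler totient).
(Id * φ)(131) = 261

Divisors of 131: [1, 131]. For each d | 131:
  d = 1: Id(1) · φ(131/1) = 1 · 130 = 130
  d = 131: Id(131) · φ(131/131) = 131 · 1 = 131
Summing: (Id * φ)(131) = 130 + 131 = 261.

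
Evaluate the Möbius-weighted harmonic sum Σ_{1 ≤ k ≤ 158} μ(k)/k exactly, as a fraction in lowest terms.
Σ μ(k)/k = 11043365287080119932070420984761831999214006413190917276901/1684531761605594992411227004188178295812265268947141782020470

Values of μ(k) for 1 ≤ k ≤ 158: μ(1) = 1, μ(2) = -1, μ(3) = -1, μ(5) = -1, μ(6) = 1, μ(7) = -1, μ(10) = 1, μ(11) = -1, μ(13) = -1, μ(14) = 1, μ(15) = 1, μ(17) = -1, μ(19) = -1, μ(21) = 1, μ(22) = 1, μ(23) = -1, μ(26) = 1, μ(29) = -1, μ(30) = -1, μ(31) = -1, μ(33) = 1, μ(34) = 1, μ(35) = 1, μ(37) = -1, μ(38) = 1, μ(39) = 1, μ(41) = -1, μ(42) = -1, μ(43) = -1, μ(46) = 1, μ(47) = -1, μ(51) = 1, μ(53) = -1, μ(55) = 1, μ(57) = 1, μ(58) = 1, μ(59) = -1, μ(61) = -1, μ(62) = 1, μ(65) = 1, μ(66) = -1, μ(67) = -1, μ(69) = 1, μ(70) = -1, μ(71) = -1, μ(73) = -1, μ(74) = 1, μ(77) = 1, μ(78) = -1, μ(79) = -1, μ(82) = 1, μ(83) = -1, μ(85) = 1, μ(86) = 1, μ(87) = 1, μ(89) = -1, μ(91) = 1, μ(93) = 1, μ(94) = 1, μ(95) = 1, μ(97) = -1, μ(101) = -1, μ(102) = -1, μ(103) = -1, μ(105) = -1, μ(106) = 1, μ(107) = -1, μ(109) = -1, μ(110) = -1, μ(111) = 1, μ(113) = -1, μ(114) = -1, μ(115) = 1, μ(118) = 1, μ(119) = 1, μ(122) = 1, μ(123) = 1, μ(127) = -1, μ(129) = 1, μ(130) = -1, μ(131) = -1, μ(133) = 1, μ(134) = 1, μ(137) = -1, μ(138) = -1, μ(139) = -1, μ(141) = 1, μ(142) = 1, μ(143) = 1, μ(145) = 1, μ(146) = 1, μ(149) = -1, μ(151) = -1, μ(154) = -1, μ(155) = 1, μ(157) = -1, μ(158) = 1, with μ = 0 on non-squarefree integers. Summing μ(k)/k for k where μ(k) ≠ 0 gives 11043365287080119932070420984761831999214006413190917276901/1684531761605594992411227004188178295812265268947141782020470 ≈ 0.0066. (PNT ⟺ this sum → 0 as n → ∞.)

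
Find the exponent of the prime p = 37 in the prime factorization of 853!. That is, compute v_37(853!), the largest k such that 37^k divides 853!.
v_37(853!) = 23

Legendre's formula: v_p(n!) = Σ_{k ≥ 1} ⌊n / p^k⌋. For p = 37, n = 853, the terms are:
  ⌊853/37^1⌋ = ⌊853/37⌋ = 23
(the next term ⌊853/37^2⌋ = 0, terminating the sum). Summing: v_37(853!) = 23 = 23.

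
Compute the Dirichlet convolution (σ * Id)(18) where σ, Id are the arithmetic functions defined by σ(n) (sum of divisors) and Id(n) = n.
(σ * Id)(18) = 170

Divisors of 18: [1, 2, 3, 6, 9, 18]. For each d | 18:
  d = 1: σ(1) · Id(18/1) = 1 · 18 = 18
  d = 2: σ(2) · Id(18/2) = 3 · 9 = 27
  d = 3: σ(3) · Id(18/3) = 4 · 6 = 24
  d = 6: σ(6) · Id(18/6) = 12 · 3 = 36
  d = 9: σ(9) · Id(18/9) = 13 · 2 = 26
  d = 18: σ(18) · Id(18/18) = 39 · 1 = 39
Summing: (σ * Id)(18) = 18 + 27 + 24 + 36 + 26 + 39 = 170.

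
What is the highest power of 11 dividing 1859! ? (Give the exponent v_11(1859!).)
v_11(1859!) = 185

Legendre's formula: v_p(n!) = Σ_{k ≥ 1} ⌊n / p^k⌋. For p = 11, n = 1859, the terms are:
  ⌊1859/11^1⌋ = ⌊1859/11⌋ = 169
  ⌊1859/11^2⌋ = ⌊1859/121⌋ = 15
  ⌊1859/11^3⌋ = ⌊1859/1331⌋ = 1
(the next term ⌊1859/11^4⌋ = 0, terminating the sum). Summing: v_11(1859!) = 169 + 15 + 1 = 185.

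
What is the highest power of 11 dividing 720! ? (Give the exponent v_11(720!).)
v_11(720!) = 70

Legendre's formula: v_p(n!) = Σ_{k ≥ 1} ⌊n / p^k⌋. For p = 11, n = 720, the terms are:
  ⌊720/11^1⌋ = ⌊720/11⌋ = 65
  ⌊720/11^2⌋ = ⌊720/121⌋ = 5
(the next term ⌊720/11^3⌋ = 0, terminating the sum). Summing: v_11(720!) = 65 + 5 = 70.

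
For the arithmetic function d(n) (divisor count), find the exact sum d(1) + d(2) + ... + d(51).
Σ_{n ≤ 51} d(n) = 211

Compute d(n) for each 1 ≤ n ≤ 51: d(1) = 1, d(2) = 2, d(3) = 2, d(4) = 3, d(5) = 2, d(6) = 4, d(7) = 2, d(8) = 4, d(9) = 3, d(10) = 4, d(11) = 2, d(12) = 6, d(13) = 2, d(14) = 4, d(15) = 4, d(16) = 5, d(17) = 2, d(18) = 6, d(19) = 2, d(20) = 6, d(21) = 4, d(22) = 4, d(23) = 2, d(24) = 8, d(25) = 3, d(26) = 4, d(27) = 4, d(28) = 6, d(29) = 2, d(30) = 8, d(31) = 2, d(32) = 6, d(33) = 4, d(34) = 4, d(35) = 4, d(36) = 9, d(37) = 2, d(38) = 4, d(39) = 4, d(40) = 8, d(41) = 2, d(42) = 8, d(43) = 2, d(44) = 6, d(45) = 6, d(46) = 4, d(47) = 2, d(48) = 10, d(49) = 3, d(50) = 6, d(51) = 4. Summing all 51 values: 211. (Dirichlet's divisor formula: Σ_{n ≤ x} d(n) = x ln(x) + (2γ − 1) x + O(√x). For x = 51, the asymptotic estimate is ≈ 208.40.)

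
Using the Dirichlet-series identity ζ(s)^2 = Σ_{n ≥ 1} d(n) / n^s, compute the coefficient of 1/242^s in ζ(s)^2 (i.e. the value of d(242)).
d(242) = 6

ζ(s)^2 = (Σ 1/m^s)(Σ 1/k^s). The coefficient of 1/n^s in the product is the number of ordered pairs (m, k) with mk = n, which equals d(n). For n = 242, divisors are [1, 2, 11, 22, 121, 242], so d(242) = 6.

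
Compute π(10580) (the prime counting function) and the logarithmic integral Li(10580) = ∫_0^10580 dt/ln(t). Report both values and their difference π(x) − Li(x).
π(10580) = 1290;  Li(10580) ≈ 1308.92;  π(x) − Li(x) ≈ -18.92.

Direct count of primes ≤ 10580 gives π(10580) = 1290. Numerical evaluation of the logarithmic integral gives Li(10580) ≈ 1308.92. The difference π(x) − Li(x) ≈ -18.92 is typically negative for small/moderate x (Li(x) overestimates), though Littlewood's theorem shows this sign changes infinitely often.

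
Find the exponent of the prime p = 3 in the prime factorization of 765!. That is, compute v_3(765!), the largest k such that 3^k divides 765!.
v_3(765!) = 381

Legendre's formula: v_p(n!) = Σ_{k ≥ 1} ⌊n / p^k⌋. For p = 3, n = 765, the terms are:
  ⌊765/3^1⌋ = ⌊765/3⌋ = 255
  ⌊765/3^2⌋ = ⌊765/9⌋ = 85
  ⌊765/3^3⌋ = ⌊765/27⌋ = 28
  ⌊765/3^4⌋ = ⌊765/81⌋ = 9
  ⌊765/3^5⌋ = ⌊765/243⌋ = 3
  ⌊765/3^6⌋ = ⌊765/729⌋ = 1
(the next term ⌊765/3^7⌋ = 0, terminating the sum). Summing: v_3(765!) = 255 + 85 + 28 + 9 + 3 + 1 = 381.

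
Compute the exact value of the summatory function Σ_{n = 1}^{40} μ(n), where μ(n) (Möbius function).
Σ_{n ≤ 40} μ(n) = 0

Compute μ(n) for each 1 ≤ n ≤ 40: μ(1) = 1, μ(2) = -1, μ(3) = -1, μ(4) = 0, μ(5) = -1, μ(6) = 1, μ(7) = -1, μ(8) = 0, μ(9) = 0, μ(10) = 1, μ(11) = -1, μ(12) = 0, μ(13) = -1, μ(14) = 1, μ(15) = 1, μ(16) = 0, μ(17) = -1, μ(18) = 0, μ(19) = -1, μ(20) = 0, μ(21) = 1, μ(22) = 1, μ(23) = -1, μ(24) = 0, μ(25) = 0, μ(26) = 1, μ(27) = 0, μ(28) = 0, μ(29) = -1, μ(30) = -1, μ(31) = -1, μ(32) = 0, μ(33) = 1, μ(34) = 1, μ(35) = 1, μ(36) = 0, μ(37) = -1, μ(38) = 1, μ(39) = 1, μ(40) = 0. Summing all 40 values: 0. (Mertens function M(x) = Σ_{n ≤ x} μ(n); on average M(x) should be small (PNT ⟺ M(x) = o(x)).)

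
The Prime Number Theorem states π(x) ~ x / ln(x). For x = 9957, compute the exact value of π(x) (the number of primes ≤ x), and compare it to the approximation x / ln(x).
π(9957) = 1227;  x/ln(x) ≈ 1081.57;  relative error ≈ 11.85%.

Directly count primes up to 9957: π(9957) = 1227. The PNT approximation gives 9957/ln(9957) ≈ 9957/9.20603 ≈ 1081.57. Relative error (π(x) − x/ln(x)) / π(x) ≈ 11.85%; the approximation is known to undercount slightly (Li(x) is a better estimate).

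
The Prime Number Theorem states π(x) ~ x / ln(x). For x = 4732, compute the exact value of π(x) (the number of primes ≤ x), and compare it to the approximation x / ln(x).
π(4732) = 638;  x/ln(x) ≈ 559.20;  relative error ≈ 12.35%.

Directly count primes up to 4732: π(4732) = 638. The PNT approximation gives 4732/ln(4732) ≈ 4732/8.46210 ≈ 559.20. Relative error (π(x) − x/ln(x)) / π(x) ≈ 12.35%; the approximation is known to undercount slightly (Li(x) is a better estimate).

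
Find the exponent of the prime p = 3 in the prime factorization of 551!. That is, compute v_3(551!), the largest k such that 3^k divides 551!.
v_3(551!) = 272

Legendre's formula: v_p(n!) = Σ_{k ≥ 1} ⌊n / p^k⌋. For p = 3, n = 551, the terms are:
  ⌊551/3^1⌋ = ⌊551/3⌋ = 183
  ⌊551/3^2⌋ = ⌊551/9⌋ = 61
  ⌊551/3^3⌋ = ⌊551/27⌋ = 20
  ⌊551/3^4⌋ = ⌊551/81⌋ = 6
  ⌊551/3^5⌋ = ⌊551/243⌋ = 2
(the next term ⌊551/3^6⌋ = 0, terminating the sum). Summing: v_3(551!) = 183 + 61 + 20 + 6 + 2 = 272.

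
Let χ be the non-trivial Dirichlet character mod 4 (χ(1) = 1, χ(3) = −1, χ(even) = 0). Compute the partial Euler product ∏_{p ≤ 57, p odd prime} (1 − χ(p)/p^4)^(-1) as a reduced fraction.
∏ = 257364431333305770108011762895409938991497014556861335561/260241495905762991772533773778373936417391479107040051200

The odd primes p ≤ 57 are [3, 5, 7, 11, 13, 17, 19, 23, 29, 31, 37, 41, 43, 47, 53]. For each, χ(p) = 1 if p ≡ 1 mod 4, χ(p) = −1 if p ≡ 3 mod 4. Taking (1 − χ(p)/p^4)^(-1) = p^4/(p^4 − χ(p)): (1 − (-1)/3^4)^(-1) · (1 − (1)/5^4)^(-1) · (1 − (-1)/7^4)^(-1) · (1 − (-1)/11^4)^(-1) · (1 − (1)/13^4)^(-1) · (1 − (1)/17^4)^(-1) · (1 − (-1)/19^4)^(-1) · (1 − (-1)/23^4)^(-1) · (1 − (1)/29^4)^(-1) · (1 − (-1)/31^4)^(-1) · (1 − (1)/37^4)^(-1) · (1 − (1)/41^4)^(-1) · (1 − (-1)/43^4)^(-1) · (1 − (-1)/47^4)^(-1) · (1 − (1)/53^4)^(-1) = 257364431333305770108011762895409938991497014556861335561/260241495905762991772533773778373936417391479107040051200.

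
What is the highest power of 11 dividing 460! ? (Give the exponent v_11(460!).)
v_11(460!) = 44

Legendre's formula: v_p(n!) = Σ_{k ≥ 1} ⌊n / p^k⌋. For p = 11, n = 460, the terms are:
  ⌊460/11^1⌋ = ⌊460/11⌋ = 41
  ⌊460/11^2⌋ = ⌊460/121⌋ = 3
(the next term ⌊460/11^3⌋ = 0, terminating the sum). Summing: v_11(460!) = 41 + 3 = 44.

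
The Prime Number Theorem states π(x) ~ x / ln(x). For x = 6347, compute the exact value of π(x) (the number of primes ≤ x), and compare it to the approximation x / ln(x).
π(6347) = 826;  x/ln(x) ≈ 724.90;  relative error ≈ 12.24%.

Directly count primes up to 6347: π(6347) = 826. The PNT approximation gives 6347/ln(6347) ≈ 6347/8.75574 ≈ 724.90. Relative error (π(x) − x/ln(x)) / π(x) ≈ 12.24%; the approximation is known to undercount slightly (Li(x) is a better estimate).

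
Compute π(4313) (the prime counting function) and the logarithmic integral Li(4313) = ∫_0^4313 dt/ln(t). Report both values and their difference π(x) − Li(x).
π(4313) = 590;  Li(4313) ≈ 602.93;  π(x) − Li(x) ≈ -12.93.

Direct count of primes ≤ 4313 gives π(4313) = 590. Numerical evaluation of the logarithmic integral gives Li(4313) ≈ 602.93. The difference π(x) − Li(x) ≈ -12.93 is typically negative for small/moderate x (Li(x) overestimates), though Littlewood's theorem shows this sign changes infinitely often.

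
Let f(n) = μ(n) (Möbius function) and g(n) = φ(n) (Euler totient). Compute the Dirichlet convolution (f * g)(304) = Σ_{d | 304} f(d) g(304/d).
(μ * φ)(304) = 68

Divisors of 304: [1, 2, 4, 8, 16, 19, 38, 76, 152, 304]. For each d | 304:
  d = 1: μ(1) · φ(304/1) = 1 · 144 = 144
  d = 2: μ(2) · φ(304/2) = -1 · 72 = -72
  d = 4: μ(4) · φ(304/4) = 0 · 36 = 0
  d = 8: μ(8) · φ(304/8) = 0 · 18 = 0
  d = 16: μ(16) · φ(304/16) = 0 · 18 = 0
  d = 19: μ(19) · φ(304/19) = -1 · 8 = -8
  d = 38: μ(38) · φ(304/38) = 1 · 4 = 4
  d = 76: μ(76) · φ(304/76) = 0 · 2 = 0
  d = 152: μ(152) · φ(304/152) = 0 · 1 = 0
  d = 304: μ(304) · φ(304/304) = 0 · 1 = 0
Summing: (μ * φ)(304) = 144 + -72 + 0 + 0 + 0 + -8 + 4 + 0 + 0 + 0 = 68.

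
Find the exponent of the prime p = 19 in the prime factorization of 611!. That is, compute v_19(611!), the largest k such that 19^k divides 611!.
v_19(611!) = 33

Legendre's formula: v_p(n!) = Σ_{k ≥ 1} ⌊n / p^k⌋. For p = 19, n = 611, the terms are:
  ⌊611/19^1⌋ = ⌊611/19⌋ = 32
  ⌊611/19^2⌋ = ⌊611/361⌋ = 1
(the next term ⌊611/19^3⌋ = 0, terminating the sum). Summing: v_19(611!) = 32 + 1 = 33.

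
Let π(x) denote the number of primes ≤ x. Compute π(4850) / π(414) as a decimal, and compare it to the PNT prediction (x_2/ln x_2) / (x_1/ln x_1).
π(4850)/π(414) = 650/80 ≈ 8.1250;  PNT prediction ≈ 8.3180.

π(414) = 80 and π(4850) = 650, so π(4850)/π(414) ≈ 8.1250. The PNT-predicted ratio is (4850/ln(4850)) / (414/ln(414)) ≈ 8.3180. The two agree to within a few percent, as expected.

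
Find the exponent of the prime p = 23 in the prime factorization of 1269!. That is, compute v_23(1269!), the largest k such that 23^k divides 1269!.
v_23(1269!) = 57

Legendre's formula: v_p(n!) = Σ_{k ≥ 1} ⌊n / p^k⌋. For p = 23, n = 1269, the terms are:
  ⌊1269/23^1⌋ = ⌊1269/23⌋ = 55
  ⌊1269/23^2⌋ = ⌊1269/529⌋ = 2
(the next term ⌊1269/23^3⌋ = 0, terminating the sum). Summing: v_23(1269!) = 55 + 2 = 57.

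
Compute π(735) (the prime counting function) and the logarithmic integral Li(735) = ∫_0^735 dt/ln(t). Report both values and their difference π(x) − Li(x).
π(735) = 130;  Li(735) ≈ 138.41;  π(x) − Li(x) ≈ -8.41.

Direct count of primes ≤ 735 gives π(735) = 130. Numerical evaluation of the logarithmic integral gives Li(735) ≈ 138.41. The difference π(x) − Li(x) ≈ -8.41 is typically negative for small/moderate x (Li(x) overestimates), though Littlewood's theorem shows this sign changes infinitely often.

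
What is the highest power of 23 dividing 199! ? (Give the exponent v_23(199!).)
v_23(199!) = 8

Legendre's formula: v_p(n!) = Σ_{k ≥ 1} ⌊n / p^k⌋. For p = 23, n = 199, the terms are:
  ⌊199/23^1⌋ = ⌊199/23⌋ = 8
(the next term ⌊199/23^2⌋ = 0, terminating the sum). Summing: v_23(199!) = 8 = 8.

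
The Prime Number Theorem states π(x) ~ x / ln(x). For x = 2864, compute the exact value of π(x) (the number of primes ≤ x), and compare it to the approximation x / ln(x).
π(2864) = 416;  x/ln(x) ≈ 359.80;  relative error ≈ 13.51%.

Directly count primes up to 2864: π(2864) = 416. The PNT approximation gives 2864/ln(2864) ≈ 2864/7.95997 ≈ 359.80. Relative error (π(x) − x/ln(x)) / π(x) ≈ 13.51%; the approximation is known to undercount slightly (Li(x) is a better estimate).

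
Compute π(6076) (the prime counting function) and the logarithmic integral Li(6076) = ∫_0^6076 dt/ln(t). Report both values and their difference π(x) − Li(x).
π(6076) = 792;  Li(6076) ≈ 809.14;  π(x) − Li(x) ≈ -17.14.

Direct count of primes ≤ 6076 gives π(6076) = 792. Numerical evaluation of the logarithmic integral gives Li(6076) ≈ 809.14. The difference π(x) − Li(x) ≈ -17.14 is typically negative for small/moderate x (Li(x) overestimates), though Littlewood's theorem shows this sign changes infinitely often.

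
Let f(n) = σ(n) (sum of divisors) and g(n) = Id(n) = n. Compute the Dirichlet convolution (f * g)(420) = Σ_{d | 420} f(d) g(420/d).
(σ * Id)(420) = 19635

Divisors of 420: [1, 2, 3, 4, 5, 6, 7, 10, 12, 14, 15, 20, 21, 28, 30, 35, 42, 60, 70, 84, 105, 140, 210, 420]. For each d | 420:
  d = 1: σ(1) · Id(420/1) = 1 · 420 = 420
  d = 2: σ(2) · Id(420/2) = 3 · 210 = 630
  d = 3: σ(3) · Id(420/3) = 4 · 140 = 560
  d = 4: σ(4) · Id(420/4) = 7 · 105 = 735
  d = 5: σ(5) · Id(420/5) = 6 · 84 = 504
  d = 6: σ(6) · Id(420/6) = 12 · 70 = 840
  d = 7: σ(7) · Id(420/7) = 8 · 60 = 480
  d = 10: σ(10) · Id(420/10) = 18 · 42 = 756
  d = 12: σ(12) · Id(420/12) = 28 · 35 = 980
  d = 14: σ(14) · Id(420/14) = 24 · 30 = 720
  d = 15: σ(15) · Id(420/15) = 24 · 28 = 672
  d = 20: σ(20) · Id(420/20) = 42 · 21 = 882
  d = 21: σ(21) · Id(420/21) = 32 · 20 = 640
  d = 28: σ(28) · Id(420/28) = 56 · 15 = 840
  d = 30: σ(30) · Id(420/30) = 72 · 14 = 1008
  d = 35: σ(35) · Id(420/35) = 48 · 12 = 576
  d = 42: σ(42) · Id(420/42) = 96 · 10 = 960
  d = 60: σ(60) · Id(420/60) = 168 · 7 = 1176
  d = 70: σ(70) · Id(420/70) = 144 · 6 = 864
  d = 84: σ(84) · Id(420/84) = 224 · 5 = 1120
  d = 105: σ(105) · Id(420/105) = 192 · 4 = 768
  d = 140: σ(140) · Id(420/140) = 336 · 3 = 1008
  d = 210: σ(210) · Id(420/210) = 576 · 2 = 1152
  d = 420: σ(420) · Id(420/420) = 1344 · 1 = 1344
Summing: (σ * Id)(420) = 420 + 630 + 560 + 735 + 504 + 840 + 480 + 756 + 980 + 720 + 672 + 882 + 640 + 840 + 1008 + 576 + 960 + 1176 + 864 + 1120 + 768 + 1008 + 1152 + 1344 = 19635.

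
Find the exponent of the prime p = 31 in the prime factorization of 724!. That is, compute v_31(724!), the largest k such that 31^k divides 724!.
v_31(724!) = 23

Legendre's formula: v_p(n!) = Σ_{k ≥ 1} ⌊n / p^k⌋. For p = 31, n = 724, the terms are:
  ⌊724/31^1⌋ = ⌊724/31⌋ = 23
(the next term ⌊724/31^2⌋ = 0, terminating the sum). Summing: v_31(724!) = 23 = 23.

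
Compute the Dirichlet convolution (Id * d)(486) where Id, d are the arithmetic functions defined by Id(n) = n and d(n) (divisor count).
(Id * d)(486) = 2172

Divisors of 486: [1, 2, 3, 6, 9, 18, 27, 54, 81, 162, 243, 486]. For each d | 486:
  d = 1: Id(1) · d(486/1) = 1 · 12 = 12
  d = 2: Id(2) · d(486/2) = 2 · 6 = 12
  d = 3: Id(3) · d(486/3) = 3 · 10 = 30
  d = 6: Id(6) · d(486/6) = 6 · 5 = 30
  d = 9: Id(9) · d(486/9) = 9 · 8 = 72
  d = 18: Id(18) · d(486/18) = 18 · 4 = 72
  d = 27: Id(27) · d(486/27) = 27 · 6 = 162
  d = 54: Id(54) · d(486/54) = 54 · 3 = 162
  d = 81: Id(81) · d(486/81) = 81 · 4 = 324
  d = 162: Id(162) · d(486/162) = 162 · 2 = 324
  d = 243: Id(243) · d(486/243) = 243 · 2 = 486
  d = 486: Id(486) · d(486/486) = 486 · 1 = 486
Summing: (Id * d)(486) = 12 + 12 + 30 + 30 + 72 + 72 + 162 + 162 + 324 + 324 + 486 + 486 = 2172.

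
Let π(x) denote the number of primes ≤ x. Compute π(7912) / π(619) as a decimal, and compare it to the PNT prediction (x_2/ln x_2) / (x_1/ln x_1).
π(7912)/π(619) = 999/114 ≈ 8.7632;  PNT prediction ≈ 9.1535.

π(619) = 114 and π(7912) = 999, so π(7912)/π(619) ≈ 8.7632. The PNT-predicted ratio is (7912/ln(7912)) / (619/ln(619)) ≈ 9.1535. The two agree to within a few percent, as expected.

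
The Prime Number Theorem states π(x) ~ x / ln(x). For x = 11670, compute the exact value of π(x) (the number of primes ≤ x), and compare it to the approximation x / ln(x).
π(11670) = 1400;  x/ln(x) ≈ 1246.16;  relative error ≈ 10.99%.

Directly count primes up to 11670: π(11670) = 1400. The PNT approximation gives 11670/ln(11670) ≈ 11670/9.36478 ≈ 1246.16. Relative error (π(x) − x/ln(x)) / π(x) ≈ 10.99%; the approximation is known to undercount slightly (Li(x) is a better estimate).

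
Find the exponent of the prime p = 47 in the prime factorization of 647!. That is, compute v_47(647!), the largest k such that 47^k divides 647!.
v_47(647!) = 13

Legendre's formula: v_p(n!) = Σ_{k ≥ 1} ⌊n / p^k⌋. For p = 47, n = 647, the terms are:
  ⌊647/47^1⌋ = ⌊647/47⌋ = 13
(the next term ⌊647/47^2⌋ = 0, terminating the sum). Summing: v_47(647!) = 13 = 13.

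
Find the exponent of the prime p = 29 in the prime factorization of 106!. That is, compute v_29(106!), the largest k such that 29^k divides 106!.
v_29(106!) = 3

Legendre's formula: v_p(n!) = Σ_{k ≥ 1} ⌊n / p^k⌋. For p = 29, n = 106, the terms are:
  ⌊106/29^1⌋ = ⌊106/29⌋ = 3
(the next term ⌊106/29^2⌋ = 0, terminating the sum). Summing: v_29(106!) = 3 = 3.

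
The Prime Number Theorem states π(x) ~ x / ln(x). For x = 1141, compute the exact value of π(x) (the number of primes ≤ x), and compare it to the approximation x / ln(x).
π(1141) = 189;  x/ln(x) ≈ 162.08;  relative error ≈ 14.24%.

Directly count primes up to 1141: π(1141) = 189. The PNT approximation gives 1141/ln(1141) ≈ 1141/7.03966 ≈ 162.08. Relative error (π(x) − x/ln(x)) / π(x) ≈ 14.24%; the approximation is known to undercount slightly (Li(x) is a better estimate).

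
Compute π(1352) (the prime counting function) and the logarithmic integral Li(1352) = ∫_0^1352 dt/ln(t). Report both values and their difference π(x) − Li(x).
π(1352) = 217;  Li(1352) ≈ 227.43;  π(x) − Li(x) ≈ -10.43.

Direct count of primes ≤ 1352 gives π(1352) = 217. Numerical evaluation of the logarithmic integral gives Li(1352) ≈ 227.43. The difference π(x) − Li(x) ≈ -10.43 is typically negative for small/moderate x (Li(x) overestimates), though Littlewood's theorem shows this sign changes infinitely often.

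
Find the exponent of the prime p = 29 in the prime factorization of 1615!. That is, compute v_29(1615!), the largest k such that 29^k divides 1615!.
v_29(1615!) = 56

Legendre's formula: v_p(n!) = Σ_{k ≥ 1} ⌊n / p^k⌋. For p = 29, n = 1615, the terms are:
  ⌊1615/29^1⌋ = ⌊1615/29⌋ = 55
  ⌊1615/29^2⌋ = ⌊1615/841⌋ = 1
(the next term ⌊1615/29^3⌋ = 0, terminating the sum). Summing: v_29(1615!) = 55 + 1 = 56.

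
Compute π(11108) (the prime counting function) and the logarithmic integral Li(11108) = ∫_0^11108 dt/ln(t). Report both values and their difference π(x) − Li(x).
π(11108) = 1345;  Li(11108) ≈ 1365.74;  π(x) − Li(x) ≈ -20.74.

Direct count of primes ≤ 11108 gives π(11108) = 1345. Numerical evaluation of the logarithmic integral gives Li(11108) ≈ 1365.74. The difference π(x) − Li(x) ≈ -20.74 is typically negative for small/moderate x (Li(x) overestimates), though Littlewood's theorem shows this sign changes infinitely often.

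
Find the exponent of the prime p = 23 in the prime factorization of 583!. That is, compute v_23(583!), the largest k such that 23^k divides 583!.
v_23(583!) = 26

Legendre's formula: v_p(n!) = Σ_{k ≥ 1} ⌊n / p^k⌋. For p = 23, n = 583, the terms are:
  ⌊583/23^1⌋ = ⌊583/23⌋ = 25
  ⌊583/23^2⌋ = ⌊583/529⌋ = 1
(the next term ⌊583/23^3⌋ = 0, terminating the sum). Summing: v_23(583!) = 25 + 1 = 26.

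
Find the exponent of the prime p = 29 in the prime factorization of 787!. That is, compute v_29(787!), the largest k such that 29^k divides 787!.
v_29(787!) = 27

Legendre's formula: v_p(n!) = Σ_{k ≥ 1} ⌊n / p^k⌋. For p = 29, n = 787, the terms are:
  ⌊787/29^1⌋ = ⌊787/29⌋ = 27
(the next term ⌊787/29^2⌋ = 0, terminating the sum). Summing: v_29(787!) = 27 = 27.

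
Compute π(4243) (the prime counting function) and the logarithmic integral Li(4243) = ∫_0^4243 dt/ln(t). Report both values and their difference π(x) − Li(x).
π(4243) = 582;  Li(4243) ≈ 594.56;  π(x) − Li(x) ≈ -12.56.

Direct count of primes ≤ 4243 gives π(4243) = 582. Numerical evaluation of the logarithmic integral gives Li(4243) ≈ 594.56. The difference π(x) − Li(x) ≈ -12.56 is typically negative for small/moderate x (Li(x) overestimates), though Littlewood's theorem shows this sign changes infinitely often.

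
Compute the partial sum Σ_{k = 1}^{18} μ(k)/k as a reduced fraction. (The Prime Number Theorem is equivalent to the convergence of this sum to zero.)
Σ μ(k)/k = 163/85085

Values of μ(k) for 1 ≤ k ≤ 18: μ(1) = 1, μ(2) = -1, μ(3) = -1, μ(5) = -1, μ(6) = 1, μ(7) = -1, μ(10) = 1, μ(11) = -1, μ(13) = -1, μ(14) = 1, μ(15) = 1, μ(17) = -1, with μ = 0 on non-squarefree integers. Summing μ(k)/k for k where μ(k) ≠ 0 gives 163/85085 ≈ 0.0019. (PNT ⟺ this sum → 0 as n → ∞.)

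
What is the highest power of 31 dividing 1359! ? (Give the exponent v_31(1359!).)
v_31(1359!) = 44

Legendre's formula: v_p(n!) = Σ_{k ≥ 1} ⌊n / p^k⌋. For p = 31, n = 1359, the terms are:
  ⌊1359/31^1⌋ = ⌊1359/31⌋ = 43
  ⌊1359/31^2⌋ = ⌊1359/961⌋ = 1
(the next term ⌊1359/31^3⌋ = 0, terminating the sum). Summing: v_31(1359!) = 43 + 1 = 44.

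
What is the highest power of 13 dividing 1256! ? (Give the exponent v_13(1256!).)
v_13(1256!) = 103

Legendre's formula: v_p(n!) = Σ_{k ≥ 1} ⌊n / p^k⌋. For p = 13, n = 1256, the terms are:
  ⌊1256/13^1⌋ = ⌊1256/13⌋ = 96
  ⌊1256/13^2⌋ = ⌊1256/169⌋ = 7
(the next term ⌊1256/13^3⌋ = 0, terminating the sum). Summing: v_13(1256!) = 96 + 7 = 103.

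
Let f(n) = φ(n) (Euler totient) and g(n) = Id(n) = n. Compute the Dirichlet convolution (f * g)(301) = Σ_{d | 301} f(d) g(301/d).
(φ * Id)(301) = 1105

Divisors of 301: [1, 7, 43, 301]. For each d | 301:
  d = 1: φ(1) · Id(301/1) = 1 · 301 = 301
  d = 7: φ(7) · Id(301/7) = 6 · 43 = 258
  d = 43: φ(43) · Id(301/43) = 42 · 7 = 294
  d = 301: φ(301) · Id(301/301) = 252 · 1 = 252
Summing: (φ * Id)(301) = 301 + 258 + 294 + 252 = 1105.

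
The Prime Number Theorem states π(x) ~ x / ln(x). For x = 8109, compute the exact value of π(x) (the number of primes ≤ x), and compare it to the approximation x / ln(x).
π(8109) = 1019;  x/ln(x) ≈ 900.93;  relative error ≈ 11.59%.

Directly count primes up to 8109: π(8109) = 1019. The PNT approximation gives 8109/ln(8109) ≈ 8109/9.00073 ≈ 900.93. Relative error (π(x) − x/ln(x)) / π(x) ≈ 11.59%; the approximation is known to undercount slightly (Li(x) is a better estimate).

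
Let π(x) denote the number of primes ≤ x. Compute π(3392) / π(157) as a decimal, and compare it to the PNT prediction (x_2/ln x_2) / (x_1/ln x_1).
π(3392)/π(157) = 478/37 ≈ 12.9189;  PNT prediction ≈ 13.4381.

π(157) = 37 and π(3392) = 478, so π(3392)/π(157) ≈ 12.9189. The PNT-predicted ratio is (3392/ln(3392)) / (157/ln(157)) ≈ 13.4381. The two agree to within a few percent, as expected.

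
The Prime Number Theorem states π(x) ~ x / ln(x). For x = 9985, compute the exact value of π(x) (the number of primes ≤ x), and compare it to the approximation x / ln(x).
π(9985) = 1229;  x/ln(x) ≈ 1084.28;  relative error ≈ 11.78%.

Directly count primes up to 9985: π(9985) = 1229. The PNT approximation gives 9985/ln(9985) ≈ 9985/9.20884 ≈ 1084.28. Relative error (π(x) − x/ln(x)) / π(x) ≈ 11.78%; the approximation is known to undercount slightly (Li(x) is a better estimate).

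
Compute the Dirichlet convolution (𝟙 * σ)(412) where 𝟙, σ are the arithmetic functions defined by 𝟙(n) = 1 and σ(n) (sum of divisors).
(𝟙 * σ)(412) = 1155

Divisors of 412: [1, 2, 4, 103, 206, 412]. For each d | 412:
  d = 1: 𝟙(1) · σ(412/1) = 1 · 728 = 728
  d = 2: 𝟙(2) · σ(412/2) = 1 · 312 = 312
  d = 4: 𝟙(4) · σ(412/4) = 1 · 104 = 104
  d = 103: 𝟙(103) · σ(412/103) = 1 · 7 = 7
  d = 206: 𝟙(206) · σ(412/206) = 1 · 3 = 3
  d = 412: 𝟙(412) · σ(412/412) = 1 · 1 = 1
Summing: (𝟙 * σ)(412) = 728 + 312 + 104 + 7 + 3 + 1 = 1155.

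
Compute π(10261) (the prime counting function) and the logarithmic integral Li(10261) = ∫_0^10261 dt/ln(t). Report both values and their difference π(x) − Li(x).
π(10261) = 1258;  Li(10261) ≈ 1274.44;  π(x) − Li(x) ≈ -16.44.

Direct count of primes ≤ 10261 gives π(10261) = 1258. Numerical evaluation of the logarithmic integral gives Li(10261) ≈ 1274.44. The difference π(x) − Li(x) ≈ -16.44 is typically negative for small/moderate x (Li(x) overestimates), though Littlewood's theorem shows this sign changes infinitely often.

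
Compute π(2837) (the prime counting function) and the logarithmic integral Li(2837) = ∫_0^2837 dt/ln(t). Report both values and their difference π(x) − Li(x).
π(2837) = 412;  Li(2837) ≈ 422.33;  π(x) − Li(x) ≈ -10.33.

Direct count of primes ≤ 2837 gives π(2837) = 412. Numerical evaluation of the logarithmic integral gives Li(2837) ≈ 422.33. The difference π(x) − Li(x) ≈ -10.33 is typically negative for small/moderate x (Li(x) overestimates), though Littlewood's theorem shows this sign changes infinitely often.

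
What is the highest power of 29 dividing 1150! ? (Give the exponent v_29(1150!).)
v_29(1150!) = 40

Legendre's formula: v_p(n!) = Σ_{k ≥ 1} ⌊n / p^k⌋. For p = 29, n = 1150, the terms are:
  ⌊1150/29^1⌋ = ⌊1150/29⌋ = 39
  ⌊1150/29^2⌋ = ⌊1150/841⌋ = 1
(the next term ⌊1150/29^3⌋ = 0, terminating the sum). Summing: v_29(1150!) = 39 + 1 = 40.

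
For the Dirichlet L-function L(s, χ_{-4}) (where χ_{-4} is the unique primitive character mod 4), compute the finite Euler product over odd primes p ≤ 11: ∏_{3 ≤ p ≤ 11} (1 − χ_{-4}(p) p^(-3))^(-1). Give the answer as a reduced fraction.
∏ = 24457125/25252352

The odd primes p ≤ 11 are [3, 5, 7, 11]. For each, χ(p) = 1 if p ≡ 1 mod 4, χ(p) = −1 if p ≡ 3 mod 4. Taking (1 − χ(p)/p^3)^(-1) = p^3/(p^3 − χ(p)): (1 − (-1)/3^3)^(-1) · (1 − (1)/5^3)^(-1) · (1 − (-1)/7^3)^(-1) · (1 − (-1)/11^3)^(-1) = 24457125/25252352.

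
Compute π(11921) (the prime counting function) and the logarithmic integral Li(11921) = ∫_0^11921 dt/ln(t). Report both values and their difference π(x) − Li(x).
π(11921) = 1427;  Li(11921) ≈ 1452.69;  π(x) − Li(x) ≈ -25.69.

Direct count of primes ≤ 11921 gives π(11921) = 1427. Numerical evaluation of the logarithmic integral gives Li(11921) ≈ 1452.69. The difference π(x) − Li(x) ≈ -25.69 is typically negative for small/moderate x (Li(x) overestimates), though Littlewood's theorem shows this sign changes infinitely often.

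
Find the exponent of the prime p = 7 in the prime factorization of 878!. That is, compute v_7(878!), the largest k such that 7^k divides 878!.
v_7(878!) = 144

Legendre's formula: v_p(n!) = Σ_{k ≥ 1} ⌊n / p^k⌋. For p = 7, n = 878, the terms are:
  ⌊878/7^1⌋ = ⌊878/7⌋ = 125
  ⌊878/7^2⌋ = ⌊878/49⌋ = 17
  ⌊878/7^3⌋ = ⌊878/343⌋ = 2
(the next term ⌊878/7^4⌋ = 0, terminating the sum). Summing: v_7(878!) = 125 + 17 + 2 = 144.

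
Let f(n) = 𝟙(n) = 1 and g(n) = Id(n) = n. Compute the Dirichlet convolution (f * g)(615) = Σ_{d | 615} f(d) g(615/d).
(𝟙 * Id)(615) = 1008

Divisors of 615: [1, 3, 5, 15, 41, 123, 205, 615]. For each d | 615:
  d = 1: 𝟙(1) · Id(615/1) = 1 · 615 = 615
  d = 3: 𝟙(3) · Id(615/3) = 1 · 205 = 205
  d = 5: 𝟙(5) · Id(615/5) = 1 · 123 = 123
  d = 15: 𝟙(15) · Id(615/15) = 1 · 41 = 41
  d = 41: 𝟙(41) · Id(615/41) = 1 · 15 = 15
  d = 123: 𝟙(123) · Id(615/123) = 1 · 5 = 5
  d = 205: 𝟙(205) · Id(615/205) = 1 · 3 = 3
  d = 615: 𝟙(615) · Id(615/615) = 1 · 1 = 1
Summing: (𝟙 * Id)(615) = 615 + 205 + 123 + 41 + 15 + 5 + 3 + 1 = 1008.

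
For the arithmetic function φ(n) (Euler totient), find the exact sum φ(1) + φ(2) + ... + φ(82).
Σ_{n ≤ 82} φ(n) = 2060

Compute φ(n) for each 1 ≤ n ≤ 82: φ(1) = 1, φ(2) = 1, φ(3) = 2, φ(4) = 2, φ(5) = 4, φ(6) = 2, φ(7) = 6, φ(8) = 4, φ(9) = 6, φ(10) = 4, φ(11) = 10, φ(12) = 4, φ(13) = 12, φ(14) = 6, φ(15) = 8, φ(16) = 8, φ(17) = 16, φ(18) = 6, φ(19) = 18, φ(20) = 8, φ(21) = 12, φ(22) = 10, φ(23) = 22, φ(24) = 8, φ(25) = 20, φ(26) = 12, φ(27) = 18, φ(28) = 12, φ(29) = 28, φ(30) = 8, φ(31) = 30, φ(32) = 16, φ(33) = 20, φ(34) = 16, φ(35) = 24, φ(36) = 12, φ(37) = 36, φ(38) = 18, φ(39) = 24, φ(40) = 16, φ(41) = 40, φ(42) = 12, φ(43) = 42, φ(44) = 20, φ(45) = 24, φ(46) = 22, φ(47) = 46, φ(48) = 16, φ(49) = 42, φ(50) = 20, φ(51) = 32, φ(52) = 24, φ(53) = 52, φ(54) = 18, φ(55) = 40, φ(56) = 24, φ(57) = 36, φ(58) = 28, φ(59) = 58, φ(60) = 16, φ(61) = 60, φ(62) = 30, φ(63) = 36, φ(64) = 32, φ(65) = 48, φ(66) = 20, φ(67) = 66, φ(68) = 32, φ(69) = 44, φ(70) = 24, φ(71) = 70, φ(72) = 24, φ(73) = 72, φ(74) = 36, φ(75) = 40, φ(76) = 36, φ(77) = 60, φ(78) = 24, φ(79) = 78, φ(80) = 32, φ(81) = 54, φ(82) = 40. Summing all 82 values: 2060. (Average order: Σ_{n ≤ x} φ(n) ~ (3/π²) x². For x = 82, (3/π²)·82² ≈ 2043.85.)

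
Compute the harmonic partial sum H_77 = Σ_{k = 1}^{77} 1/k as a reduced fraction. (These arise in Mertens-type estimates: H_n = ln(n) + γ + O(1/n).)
H_77 = 61303359776139104182852056677903/12441066073952429195098876987200

Direct summation: H_77 = 1 + 1/2 + ... + 1/77. The least common denominator is lcm(1, ..., 77) = 410555180440430163438262940577600; over this denominator the numerator is 410555180440430163438262940577600 + 205277590220215081719131470288800 + 136851726813476721146087646859200 + 102638795110107540859565735144400 + 82111036088086032687652588115520 + 68425863406738360573043823429600 + 58650740062918594776894705796800 + 51319397555053770429782867572200 + 45617242271158907048695882286400 + 41055518044043016343826294057760 + 37323198221857287585296630961600 + 34212931703369180286521911714800 + 31581167726186935649097149275200 + 29325370031459297388447352898400 + 27370345362695344229217529371840 + 25659698777526885214891433786100 + 24150304731790009614015467092800 + 22808621135579453524347941143200 + 21608167391601587549382260030400 + 20527759022021508171913147028880 + 19550246687639531592298235265600 + 18661599110928643792648315480800 + 17850225236540441888620127851200 + 17106465851684590143260955857400 + 16422207217617206537530517623104 + 15790583863093467824548574637600 + 15205747423719635682898627428800 + 14662685015729648694223676449200 + 14157075187601040118560791054400 + 13685172681347672114608764685920 + 13243715498078392368976223889600 + 12829849388763442607445716893050 + 12441066073952429195098876987200 + 12075152365895004807007733546400 + 11730148012583718955378941159360 + 11404310567789726762173970571600 + 11096085957849463876709809204800 + 10804083695800793774691130015200 + 10527055908728978549699049758400 + 10263879511010754085956573514440 + 10013540986351955205811291233600 + 9775123343819765796149117632800 + 9547794893963492172982859083200 + 9330799555464321896324157740400 + 9123448454231781409739176457280 + 8925112618270220944310063925600 + 8735216605115535392303466820800 + 8553232925842295071630477928700 + 8378677151845513539556386542400 + 8211103608808603268765258811552 + 8050101577263336538005155697600 + 7895291931546733912274287318800 + 7746324159253399310155904539200 + 7602873711859817841449313714400 + 7464639644371457517059326192320 + 7331342507864824347111838224600 + 7202722463867195849794086676800 + 7078537593800520059280395527200 + 6958562380346273956580727806400 + 6842586340673836057304382342960 + 6730412794105412515381359681600 + 6621857749039196184488111944800 + 6516748895879843864099411755200 + 6414924694381721303722858446525 + 6316233545237387129819429855040 + 6220533036976214597549438493600 + 6127689260304927812511387172800 + 6037576182947502403503866773200 + 5950075078846813962873375950400 + 5865074006291859477689470579680 + 5782467330146903710398069585600 + 5702155283894863381086985285800 + 5624043567677125526551547131200 + 5548042978924731938354904602400 + 5474069072539068845843505874368 + 5402041847900396887345565007600 + 5331885460265326797899518708800 = 2023010872612590438034117870370799, so H_77 = 2023010872612590438034117870370799/410555180440430163438262940577600; reducing by gcd(2023010872612590438034117870370799, 410555180440430163438262940577600) = 33 gives 61303359776139104182852056677903/12441066073952429195098876987200 ≈ 4.92750. (The PNT-adjacent estimate ln(77) + γ ≈ 4.92102 matches within O(1/n).)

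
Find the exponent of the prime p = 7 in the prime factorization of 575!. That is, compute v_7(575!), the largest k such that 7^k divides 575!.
v_7(575!) = 94

Legendre's formula: v_p(n!) = Σ_{k ≥ 1} ⌊n / p^k⌋. For p = 7, n = 575, the terms are:
  ⌊575/7^1⌋ = ⌊575/7⌋ = 82
  ⌊575/7^2⌋ = ⌊575/49⌋ = 11
  ⌊575/7^3⌋ = ⌊575/343⌋ = 1
(the next term ⌊575/7^4⌋ = 0, terminating the sum). Summing: v_7(575!) = 82 + 11 + 1 = 94.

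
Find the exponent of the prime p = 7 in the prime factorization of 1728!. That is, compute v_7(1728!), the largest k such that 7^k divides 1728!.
v_7(1728!) = 286

Legendre's formula: v_p(n!) = Σ_{k ≥ 1} ⌊n / p^k⌋. For p = 7, n = 1728, the terms are:
  ⌊1728/7^1⌋ = ⌊1728/7⌋ = 246
  ⌊1728/7^2⌋ = ⌊1728/49⌋ = 35
  ⌊1728/7^3⌋ = ⌊1728/343⌋ = 5
(the next term ⌊1728/7^4⌋ = 0, terminating the sum). Summing: v_7(1728!) = 246 + 35 + 5 = 286.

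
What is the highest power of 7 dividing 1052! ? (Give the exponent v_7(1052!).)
v_7(1052!) = 174

Legendre's formula: v_p(n!) = Σ_{k ≥ 1} ⌊n / p^k⌋. For p = 7, n = 1052, the terms are:
  ⌊1052/7^1⌋ = ⌊1052/7⌋ = 150
  ⌊1052/7^2⌋ = ⌊1052/49⌋ = 21
  ⌊1052/7^3⌋ = ⌊1052/343⌋ = 3
(the next term ⌊1052/7^4⌋ = 0, terminating the sum). Summing: v_7(1052!) = 150 + 21 + 3 = 174.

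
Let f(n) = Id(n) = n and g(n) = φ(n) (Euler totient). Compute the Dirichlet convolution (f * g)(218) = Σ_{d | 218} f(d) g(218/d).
(Id * φ)(218) = 651

Divisors of 218: [1, 2, 109, 218]. For each d | 218:
  d = 1: Id(1) · φ(218/1) = 1 · 108 = 108
  d = 2: Id(2) · φ(218/2) = 2 · 108 = 216
  d = 109: Id(109) · φ(218/109) = 109 · 1 = 109
  d = 218: Id(218) · φ(218/218) = 218 · 1 = 218
Summing: (Id * φ)(218) = 108 + 216 + 109 + 218 = 651.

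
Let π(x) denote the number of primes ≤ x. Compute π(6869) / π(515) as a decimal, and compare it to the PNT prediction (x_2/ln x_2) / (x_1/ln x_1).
π(6869)/π(515) = 884/97 ≈ 9.1134;  PNT prediction ≈ 9.4268.

π(515) = 97 and π(6869) = 884, so π(6869)/π(515) ≈ 9.1134. The PNT-predicted ratio is (6869/ln(6869)) / (515/ln(515)) ≈ 9.4268. The two agree to within a few percent, as expected.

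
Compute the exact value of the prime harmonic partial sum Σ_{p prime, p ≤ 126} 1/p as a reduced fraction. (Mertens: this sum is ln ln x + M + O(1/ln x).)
Σ 1/p = 58472171373748331322981543916880425472323867753/31610054640417607788145206291543662493274686990

π(126) = 30, so the primes ≤ 126 are [2, 3, 5, 7, 11, 13, 17, 19, 23, 29, 31, 37, 41, 43, 47, 53, 59, 61, 67, 71, 73, 79, 83, 89, 97, 101, 103, 107, 109, 113]. Summing 1/p over these primes: 58472171373748331322981543916880425472323867753/31610054640417607788145206291543662493274686990 ≈ 1.8498. Mertens estimate ln ln(126) + 0.2615 ≈ 1.8376.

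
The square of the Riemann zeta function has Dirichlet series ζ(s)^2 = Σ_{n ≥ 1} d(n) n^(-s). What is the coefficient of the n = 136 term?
d(136) = 8

ζ(s)^2 = (Σ 1/m^s)(Σ 1/k^s). The coefficient of 1/n^s in the product is the number of ordered pairs (m, k) with mk = n, which equals d(n). For n = 136, divisors are [1, 2, 4, 8, 17, 34, 68, 136], so d(136) = 8.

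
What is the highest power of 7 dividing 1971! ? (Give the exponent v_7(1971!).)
v_7(1971!) = 326

Legendre's formula: v_p(n!) = Σ_{k ≥ 1} ⌊n / p^k⌋. For p = 7, n = 1971, the terms are:
  ⌊1971/7^1⌋ = ⌊1971/7⌋ = 281
  ⌊1971/7^2⌋ = ⌊1971/49⌋ = 40
  ⌊1971/7^3⌋ = ⌊1971/343⌋ = 5
(the next term ⌊1971/7^4⌋ = 0, terminating the sum). Summing: v_7(1971!) = 281 + 40 + 5 = 326.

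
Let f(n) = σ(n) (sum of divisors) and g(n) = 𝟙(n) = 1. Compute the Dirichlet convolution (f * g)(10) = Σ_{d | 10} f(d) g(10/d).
(σ * 𝟙)(10) = 28

Divisors of 10: [1, 2, 5, 10]. For each d | 10:
  d = 1: σ(1) · 𝟙(10/1) = 1 · 1 = 1
  d = 2: σ(2) · 𝟙(10/2) = 3 · 1 = 3
  d = 5: σ(5) · 𝟙(10/5) = 6 · 1 = 6
  d = 10: σ(10) · 𝟙(10/10) = 18 · 1 = 18
Summing: (σ * 𝟙)(10) = 1 + 3 + 6 + 18 = 28.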